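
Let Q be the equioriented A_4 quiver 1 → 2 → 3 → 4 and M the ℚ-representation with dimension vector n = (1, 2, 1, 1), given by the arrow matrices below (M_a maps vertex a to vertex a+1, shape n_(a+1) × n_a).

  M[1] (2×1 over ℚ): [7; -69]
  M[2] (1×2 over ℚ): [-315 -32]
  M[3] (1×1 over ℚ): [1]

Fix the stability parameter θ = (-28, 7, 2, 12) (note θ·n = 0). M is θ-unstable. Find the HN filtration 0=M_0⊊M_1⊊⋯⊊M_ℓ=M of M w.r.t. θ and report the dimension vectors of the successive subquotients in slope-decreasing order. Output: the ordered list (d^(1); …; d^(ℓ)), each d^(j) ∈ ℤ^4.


Barcode: M ≅ I[1,4], I[2,2]. HN layers by μ_θ (4 steps, strictly decreasing):
  μ^(1)=12; μ^(2)=7; μ^(3)=9/2; μ^(4)=-28

((0, 0, 0, 1); (0, 1, 0, 0); (0, 1, 1, 0); (1, 0, 0, 0))


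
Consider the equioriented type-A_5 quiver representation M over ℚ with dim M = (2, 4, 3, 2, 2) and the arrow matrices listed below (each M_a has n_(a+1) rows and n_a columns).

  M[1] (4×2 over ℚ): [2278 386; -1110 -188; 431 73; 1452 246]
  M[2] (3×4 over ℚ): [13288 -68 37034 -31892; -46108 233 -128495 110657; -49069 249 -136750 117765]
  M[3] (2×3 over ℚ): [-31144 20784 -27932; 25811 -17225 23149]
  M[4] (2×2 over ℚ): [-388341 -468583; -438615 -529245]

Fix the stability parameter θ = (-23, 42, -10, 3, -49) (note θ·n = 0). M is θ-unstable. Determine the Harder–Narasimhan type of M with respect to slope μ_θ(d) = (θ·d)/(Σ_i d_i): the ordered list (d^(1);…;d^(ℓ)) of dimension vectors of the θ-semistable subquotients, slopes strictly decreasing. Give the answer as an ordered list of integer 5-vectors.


Via rank(M_{q-1}∘⋯∘M_p): M ≅ I[1,2], I[1,5], I[2,3], I[2,4], I[5,5].
μ_θ-semistable layers: μ^(1)=42; μ^(2)=16; μ^(3)=35/3; μ^(4)=-7/2; μ^(5)=-23; μ^(6)=-49

((0, 1, 0, 0, 0); (0, 1, 1, 0, 0); (0, 1, 1, 1, 0); (0, 1, 1, 1, 1); (2, 0, 0, 0, 0); (0, 0, 0, 0, 1))


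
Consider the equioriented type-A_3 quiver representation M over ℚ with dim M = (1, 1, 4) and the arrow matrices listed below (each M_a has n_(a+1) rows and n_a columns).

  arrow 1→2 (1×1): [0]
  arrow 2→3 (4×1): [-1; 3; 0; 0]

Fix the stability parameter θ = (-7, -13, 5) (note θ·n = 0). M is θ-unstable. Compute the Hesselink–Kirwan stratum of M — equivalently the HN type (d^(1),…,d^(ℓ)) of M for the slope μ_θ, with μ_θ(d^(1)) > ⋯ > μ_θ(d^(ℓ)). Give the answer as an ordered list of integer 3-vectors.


Barcode: M ≅ I[1,1], I[2,3], I[3,3]^3. HN layers by μ_θ (3 steps, strictly decreasing):
  μ^(1)=5; μ^(2)=-7; μ^(3)=-13

((0, 0, 4); (1, 0, 0); (0, 1, 0))


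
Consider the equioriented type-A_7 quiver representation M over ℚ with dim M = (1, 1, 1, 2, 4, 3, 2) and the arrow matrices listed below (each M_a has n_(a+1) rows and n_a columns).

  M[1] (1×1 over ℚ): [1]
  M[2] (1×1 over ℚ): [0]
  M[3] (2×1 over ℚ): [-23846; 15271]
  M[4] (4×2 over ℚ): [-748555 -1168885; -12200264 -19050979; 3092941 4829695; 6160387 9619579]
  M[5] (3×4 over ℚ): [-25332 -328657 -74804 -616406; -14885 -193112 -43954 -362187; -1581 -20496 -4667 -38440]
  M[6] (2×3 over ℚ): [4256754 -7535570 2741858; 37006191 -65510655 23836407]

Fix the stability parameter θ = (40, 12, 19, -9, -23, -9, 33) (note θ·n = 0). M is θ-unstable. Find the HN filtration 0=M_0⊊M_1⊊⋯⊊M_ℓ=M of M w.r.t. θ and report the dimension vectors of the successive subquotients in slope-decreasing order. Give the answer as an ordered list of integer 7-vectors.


Barcode: M ≅ I[1,2], I[3,7], I[4,5], I[5,6]^2, I[7,7]. HN layers by μ_θ (6 steps, strictly decreasing):
  μ^(1)=33; μ^(2)=26; μ^(3)=-11/2; μ^(4)=-9; μ^(5)=-16; μ^(6)=-23

((0, 0, 0, 0, 0, 0, 2); (1, 1, 0, 0, 0, 0, 0); (0, 0, 1, 1, 1, 1, 0); (0, 0, 0, 0, 0, 2, 0); (0, 0, 0, 1, 1, 0, 0); (0, 0, 0, 0, 2, 0, 0))


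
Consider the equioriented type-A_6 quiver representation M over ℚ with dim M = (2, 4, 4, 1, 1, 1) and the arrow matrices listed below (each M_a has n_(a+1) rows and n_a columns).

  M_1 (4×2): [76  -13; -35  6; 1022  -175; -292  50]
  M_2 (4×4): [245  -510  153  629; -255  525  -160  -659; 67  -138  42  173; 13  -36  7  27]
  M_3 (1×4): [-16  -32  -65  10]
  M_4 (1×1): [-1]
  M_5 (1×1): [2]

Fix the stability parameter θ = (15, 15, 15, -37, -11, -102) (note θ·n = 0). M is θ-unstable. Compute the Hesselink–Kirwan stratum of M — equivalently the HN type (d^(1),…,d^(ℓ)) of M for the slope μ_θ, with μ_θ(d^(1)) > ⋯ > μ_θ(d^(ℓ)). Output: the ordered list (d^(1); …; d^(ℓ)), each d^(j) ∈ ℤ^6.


Interval decomposition of M: I[1,3], I[1,6], I[2,3]^2.
HN type (ℓ=2): μ^(1)=15; μ^(2)=-35/2

((1, 3, 3, 0, 0, 0); (1, 1, 1, 1, 1, 1))


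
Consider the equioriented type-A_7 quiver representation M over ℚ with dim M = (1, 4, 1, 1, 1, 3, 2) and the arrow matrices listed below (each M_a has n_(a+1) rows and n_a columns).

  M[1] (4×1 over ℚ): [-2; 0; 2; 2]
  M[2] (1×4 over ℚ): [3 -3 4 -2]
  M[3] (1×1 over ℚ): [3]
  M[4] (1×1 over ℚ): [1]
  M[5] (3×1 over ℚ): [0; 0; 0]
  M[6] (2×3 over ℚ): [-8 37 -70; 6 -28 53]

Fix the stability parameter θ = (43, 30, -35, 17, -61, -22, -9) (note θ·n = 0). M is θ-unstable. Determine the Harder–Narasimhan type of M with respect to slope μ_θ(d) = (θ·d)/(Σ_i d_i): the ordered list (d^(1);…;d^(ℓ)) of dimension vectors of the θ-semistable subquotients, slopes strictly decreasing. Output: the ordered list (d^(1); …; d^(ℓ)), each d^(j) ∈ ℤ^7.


Via rank(M_{q-1}∘⋯∘M_p): M ≅ I[1,5], I[2,2]^3, I[6,6], I[6,7]^2.
μ_θ-semistable layers: μ^(1)=30; μ^(2)=-6/5; μ^(3)=-9; μ^(4)=-22

((0, 3, 0, 0, 0, 0, 0); (1, 1, 1, 1, 1, 0, 0); (0, 0, 0, 0, 0, 0, 2); (0, 0, 0, 0, 0, 3, 0))


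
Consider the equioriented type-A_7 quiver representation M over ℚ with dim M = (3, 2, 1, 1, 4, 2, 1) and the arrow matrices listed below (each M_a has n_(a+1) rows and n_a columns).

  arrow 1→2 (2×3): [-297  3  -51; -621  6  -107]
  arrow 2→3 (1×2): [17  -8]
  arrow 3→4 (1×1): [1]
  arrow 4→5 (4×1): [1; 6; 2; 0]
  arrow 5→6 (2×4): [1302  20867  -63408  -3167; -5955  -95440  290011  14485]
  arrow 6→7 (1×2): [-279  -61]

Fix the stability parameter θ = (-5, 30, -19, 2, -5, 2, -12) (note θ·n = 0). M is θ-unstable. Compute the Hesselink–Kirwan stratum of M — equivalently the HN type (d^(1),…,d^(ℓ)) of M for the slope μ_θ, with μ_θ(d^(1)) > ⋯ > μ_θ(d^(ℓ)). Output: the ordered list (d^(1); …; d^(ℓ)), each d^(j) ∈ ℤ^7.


Interval decomposition of M: I[1,1], I[1,2], I[1,7], I[5,5]^2, I[5,6].
HN type (ℓ=4): μ^(1)=30; μ^(2)=2; μ^(3)=-1/3; μ^(4)=-5

((0, 1, 0, 0, 0, 0, 0); (0, 0, 0, 0, 0, 1, 0); (0, 1, 1, 1, 1, 1, 1); (3, 0, 0, 0, 3, 0, 0))


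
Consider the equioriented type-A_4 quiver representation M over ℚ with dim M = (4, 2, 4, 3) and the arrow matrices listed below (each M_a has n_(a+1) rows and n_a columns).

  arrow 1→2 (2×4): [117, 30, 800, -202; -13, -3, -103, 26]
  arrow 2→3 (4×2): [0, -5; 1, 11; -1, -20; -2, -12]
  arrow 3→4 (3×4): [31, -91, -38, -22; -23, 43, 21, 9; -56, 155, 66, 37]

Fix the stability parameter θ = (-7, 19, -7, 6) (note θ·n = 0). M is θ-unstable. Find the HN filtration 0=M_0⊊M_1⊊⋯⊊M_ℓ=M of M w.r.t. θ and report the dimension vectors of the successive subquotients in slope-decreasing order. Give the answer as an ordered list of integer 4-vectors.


Interval decomposition of M: I[1,1]^2, I[1,4]^2, I[3,3], I[3,4].
HN type (ℓ=2): μ^(1)=6; μ^(2)=-7

((0, 2, 2, 3); (4, 0, 2, 0))


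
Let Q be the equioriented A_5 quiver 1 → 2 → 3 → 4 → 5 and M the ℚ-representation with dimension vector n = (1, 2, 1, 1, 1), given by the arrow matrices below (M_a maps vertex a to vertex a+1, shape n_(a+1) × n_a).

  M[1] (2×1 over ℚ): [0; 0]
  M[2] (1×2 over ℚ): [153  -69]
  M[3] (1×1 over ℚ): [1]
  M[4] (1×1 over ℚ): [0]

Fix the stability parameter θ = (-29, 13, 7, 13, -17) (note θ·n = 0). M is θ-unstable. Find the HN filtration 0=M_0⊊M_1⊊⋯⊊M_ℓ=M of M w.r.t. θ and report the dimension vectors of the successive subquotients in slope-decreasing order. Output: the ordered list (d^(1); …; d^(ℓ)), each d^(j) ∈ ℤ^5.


Via rank(M_{q-1}∘⋯∘M_p): M ≅ I[1,1], I[2,2], I[2,4], I[5,5].
μ_θ-semistable layers: μ^(1)=13; μ^(2)=10; μ^(3)=-17; μ^(4)=-29

((0, 1, 0, 1, 0); (0, 1, 1, 0, 0); (0, 0, 0, 0, 1); (1, 0, 0, 0, 0))


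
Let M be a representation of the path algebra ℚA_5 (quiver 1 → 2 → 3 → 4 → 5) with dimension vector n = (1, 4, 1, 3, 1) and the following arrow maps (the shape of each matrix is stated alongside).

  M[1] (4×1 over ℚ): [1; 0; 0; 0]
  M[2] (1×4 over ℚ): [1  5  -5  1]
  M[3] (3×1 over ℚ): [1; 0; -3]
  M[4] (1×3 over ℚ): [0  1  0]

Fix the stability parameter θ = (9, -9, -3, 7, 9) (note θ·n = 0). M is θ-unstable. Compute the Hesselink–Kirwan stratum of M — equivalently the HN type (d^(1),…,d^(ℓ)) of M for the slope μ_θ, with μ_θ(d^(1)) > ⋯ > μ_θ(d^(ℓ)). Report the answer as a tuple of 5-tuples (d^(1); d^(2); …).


Barcode: M ≅ I[1,4], I[2,2]^3, I[4,4], I[4,5]. HN layers by μ_θ (4 steps, strictly decreasing):
  μ^(1)=9; μ^(2)=7; μ^(3)=-1; μ^(4)=-9

((0, 0, 0, 0, 1); (0, 0, 0, 3, 0); (1, 1, 1, 0, 0); (0, 3, 0, 0, 0))


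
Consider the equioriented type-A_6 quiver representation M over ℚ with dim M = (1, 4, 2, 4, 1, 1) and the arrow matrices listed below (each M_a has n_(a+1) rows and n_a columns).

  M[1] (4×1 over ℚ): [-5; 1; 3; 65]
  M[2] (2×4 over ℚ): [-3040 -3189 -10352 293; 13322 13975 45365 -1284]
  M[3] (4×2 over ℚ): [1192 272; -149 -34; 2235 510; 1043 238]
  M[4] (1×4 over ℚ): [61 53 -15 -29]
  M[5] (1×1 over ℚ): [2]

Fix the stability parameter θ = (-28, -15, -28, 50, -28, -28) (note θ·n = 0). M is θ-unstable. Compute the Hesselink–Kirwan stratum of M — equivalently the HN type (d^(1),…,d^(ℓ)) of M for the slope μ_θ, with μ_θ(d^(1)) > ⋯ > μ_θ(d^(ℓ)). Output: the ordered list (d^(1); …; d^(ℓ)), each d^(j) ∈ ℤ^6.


Via rank(M_{q-1}∘⋯∘M_p): M ≅ I[1,2], I[2,2], I[2,3], I[2,6], I[4,4]^3.
μ_θ-semistable layers: μ^(1)=50; μ^(2)=-2; μ^(3)=-15; μ^(4)=-43/2; μ^(5)=-28

((0, 0, 0, 3, 0, 0); (0, 0, 0, 1, 1, 1); (0, 2, 0, 0, 0, 0); (0, 2, 2, 0, 0, 0); (1, 0, 0, 0, 0, 0))


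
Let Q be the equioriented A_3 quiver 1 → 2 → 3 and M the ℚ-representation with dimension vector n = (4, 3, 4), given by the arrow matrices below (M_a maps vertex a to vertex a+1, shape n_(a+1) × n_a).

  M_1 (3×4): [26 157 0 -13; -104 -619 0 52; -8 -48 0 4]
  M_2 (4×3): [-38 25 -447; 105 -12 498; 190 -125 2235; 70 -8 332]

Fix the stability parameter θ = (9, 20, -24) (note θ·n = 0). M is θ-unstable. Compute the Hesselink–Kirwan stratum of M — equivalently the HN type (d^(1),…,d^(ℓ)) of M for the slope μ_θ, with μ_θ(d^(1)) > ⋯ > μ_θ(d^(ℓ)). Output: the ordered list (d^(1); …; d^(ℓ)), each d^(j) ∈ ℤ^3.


Barcode: M ≅ I[1,1]^2, I[1,3]^2, I[2,2], I[3,3]^2. HN layers by μ_θ (4 steps, strictly decreasing):
  μ^(1)=20; μ^(2)=9; μ^(3)=5/3; μ^(4)=-24

((0, 1, 0); (2, 0, 0); (2, 2, 2); (0, 0, 2))


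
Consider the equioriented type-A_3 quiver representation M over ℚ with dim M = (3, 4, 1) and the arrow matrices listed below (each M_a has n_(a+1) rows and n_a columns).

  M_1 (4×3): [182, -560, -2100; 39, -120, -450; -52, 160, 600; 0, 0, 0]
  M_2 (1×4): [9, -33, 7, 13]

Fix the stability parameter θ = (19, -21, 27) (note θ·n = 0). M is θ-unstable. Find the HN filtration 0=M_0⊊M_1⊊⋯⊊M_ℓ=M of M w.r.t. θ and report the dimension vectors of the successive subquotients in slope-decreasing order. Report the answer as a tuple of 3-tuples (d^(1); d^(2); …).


Barcode: M ≅ I[1,1]^2, I[1,3], I[2,2]^3. HN layers by μ_θ (4 steps, strictly decreasing):
  μ^(1)=27; μ^(2)=19; μ^(3)=-1; μ^(4)=-21

((0, 0, 1); (2, 0, 0); (1, 1, 0); (0, 3, 0))


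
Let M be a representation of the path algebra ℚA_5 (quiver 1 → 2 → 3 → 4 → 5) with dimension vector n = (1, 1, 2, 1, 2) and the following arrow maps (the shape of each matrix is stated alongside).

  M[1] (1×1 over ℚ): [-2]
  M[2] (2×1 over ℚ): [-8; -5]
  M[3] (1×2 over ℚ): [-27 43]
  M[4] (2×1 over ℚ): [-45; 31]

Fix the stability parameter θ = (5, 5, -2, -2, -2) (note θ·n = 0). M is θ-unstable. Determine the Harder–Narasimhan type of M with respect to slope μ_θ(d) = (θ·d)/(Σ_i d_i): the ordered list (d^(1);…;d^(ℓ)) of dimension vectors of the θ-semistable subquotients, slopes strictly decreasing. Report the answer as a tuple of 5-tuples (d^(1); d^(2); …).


Interval decomposition of M: I[1,5], I[3,3], I[5,5].
HN type (ℓ=2): μ^(1)=4/5; μ^(2)=-2

((1, 1, 1, 1, 1); (0, 0, 1, 0, 1))


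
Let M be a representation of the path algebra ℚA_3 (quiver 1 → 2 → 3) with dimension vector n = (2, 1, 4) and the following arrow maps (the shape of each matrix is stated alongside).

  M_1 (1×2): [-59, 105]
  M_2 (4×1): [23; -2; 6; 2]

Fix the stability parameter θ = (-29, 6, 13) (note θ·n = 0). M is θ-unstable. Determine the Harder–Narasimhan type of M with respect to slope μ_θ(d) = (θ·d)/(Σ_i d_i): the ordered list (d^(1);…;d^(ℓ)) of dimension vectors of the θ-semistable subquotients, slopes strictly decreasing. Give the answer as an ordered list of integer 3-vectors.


Barcode: M ≅ I[1,1], I[1,3], I[3,3]^3. HN layers by μ_θ (3 steps, strictly decreasing):
  μ^(1)=13; μ^(2)=6; μ^(3)=-29

((0, 0, 4); (0, 1, 0); (2, 0, 0))


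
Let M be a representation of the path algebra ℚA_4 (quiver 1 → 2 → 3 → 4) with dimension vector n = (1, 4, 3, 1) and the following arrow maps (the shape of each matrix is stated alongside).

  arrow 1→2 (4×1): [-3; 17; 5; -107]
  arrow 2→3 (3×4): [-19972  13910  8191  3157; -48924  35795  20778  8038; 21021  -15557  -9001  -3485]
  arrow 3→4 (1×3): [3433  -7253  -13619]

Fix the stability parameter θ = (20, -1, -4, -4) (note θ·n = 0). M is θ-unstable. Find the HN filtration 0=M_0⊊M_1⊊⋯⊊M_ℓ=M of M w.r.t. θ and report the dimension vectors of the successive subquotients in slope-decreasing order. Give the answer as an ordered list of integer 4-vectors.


Via rank(M_{q-1}∘⋯∘M_p): M ≅ I[1,4], I[2,2], I[2,3]^2.
μ_θ-semistable layers: μ^(1)=11/4; μ^(2)=-1; μ^(3)=-5/2

((1, 1, 1, 1); (0, 1, 0, 0); (0, 2, 2, 0))


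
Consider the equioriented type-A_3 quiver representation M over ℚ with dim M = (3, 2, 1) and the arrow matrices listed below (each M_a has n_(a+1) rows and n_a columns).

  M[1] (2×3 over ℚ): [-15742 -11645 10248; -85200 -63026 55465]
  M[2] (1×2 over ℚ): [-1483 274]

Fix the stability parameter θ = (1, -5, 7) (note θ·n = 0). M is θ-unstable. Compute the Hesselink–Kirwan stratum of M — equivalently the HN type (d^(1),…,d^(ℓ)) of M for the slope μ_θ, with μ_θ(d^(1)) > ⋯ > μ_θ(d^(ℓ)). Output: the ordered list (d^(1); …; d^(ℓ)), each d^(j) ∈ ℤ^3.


Via rank(M_{q-1}∘⋯∘M_p): M ≅ I[1,1], I[1,2], I[1,3].
μ_θ-semistable layers: μ^(1)=7; μ^(2)=1; μ^(3)=-2

((0, 0, 1); (1, 0, 0); (2, 2, 0))


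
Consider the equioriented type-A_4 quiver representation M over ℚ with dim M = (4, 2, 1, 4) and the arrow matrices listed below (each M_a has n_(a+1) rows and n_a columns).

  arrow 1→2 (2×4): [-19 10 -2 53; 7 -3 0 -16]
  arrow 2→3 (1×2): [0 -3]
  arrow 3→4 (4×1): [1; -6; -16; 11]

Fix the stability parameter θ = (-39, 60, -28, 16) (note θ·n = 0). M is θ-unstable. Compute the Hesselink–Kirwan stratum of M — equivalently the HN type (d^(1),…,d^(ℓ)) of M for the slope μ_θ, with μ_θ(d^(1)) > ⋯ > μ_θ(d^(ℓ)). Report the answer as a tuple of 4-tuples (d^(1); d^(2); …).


Barcode: M ≅ I[1,1]^2, I[1,2], I[1,4], I[4,4]^3. HN layers by μ_θ (3 steps, strictly decreasing):
  μ^(1)=60; μ^(2)=16; μ^(3)=-39

((0, 1, 0, 0); (0, 1, 1, 4); (4, 0, 0, 0))


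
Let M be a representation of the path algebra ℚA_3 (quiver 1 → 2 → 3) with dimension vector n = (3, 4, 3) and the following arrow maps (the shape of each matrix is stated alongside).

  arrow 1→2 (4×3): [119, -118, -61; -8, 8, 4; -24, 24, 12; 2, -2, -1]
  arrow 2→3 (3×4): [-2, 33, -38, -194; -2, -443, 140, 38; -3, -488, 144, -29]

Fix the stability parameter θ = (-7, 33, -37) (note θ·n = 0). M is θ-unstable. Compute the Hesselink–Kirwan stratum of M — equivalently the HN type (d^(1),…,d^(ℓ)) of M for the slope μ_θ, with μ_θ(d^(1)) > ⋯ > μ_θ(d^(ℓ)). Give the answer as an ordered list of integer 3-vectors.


Barcode: M ≅ I[1,1], I[1,2], I[1,3], I[2,3]^2. HN layers by μ_θ (3 steps, strictly decreasing):
  μ^(1)=33; μ^(2)=-2; μ^(3)=-7

((0, 1, 0); (0, 3, 3); (3, 0, 0))


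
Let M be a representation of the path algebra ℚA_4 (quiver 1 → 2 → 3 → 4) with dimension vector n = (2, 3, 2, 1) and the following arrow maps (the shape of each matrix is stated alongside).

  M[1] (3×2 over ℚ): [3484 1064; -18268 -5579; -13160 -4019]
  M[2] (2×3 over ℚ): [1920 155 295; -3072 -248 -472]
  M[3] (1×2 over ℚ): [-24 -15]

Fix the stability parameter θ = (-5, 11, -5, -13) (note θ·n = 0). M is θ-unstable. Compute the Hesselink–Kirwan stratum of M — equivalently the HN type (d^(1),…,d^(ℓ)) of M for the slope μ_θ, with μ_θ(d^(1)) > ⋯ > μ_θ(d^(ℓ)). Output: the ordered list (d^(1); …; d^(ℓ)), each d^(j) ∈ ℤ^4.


Via rank(M_{q-1}∘⋯∘M_p): M ≅ I[1,2], I[1,3], I[2,2], I[3,4].
μ_θ-semistable layers: μ^(1)=11; μ^(2)=3; μ^(3)=-5; μ^(4)=-9

((0, 2, 0, 0); (0, 1, 1, 0); (2, 0, 0, 0); (0, 0, 1, 1))


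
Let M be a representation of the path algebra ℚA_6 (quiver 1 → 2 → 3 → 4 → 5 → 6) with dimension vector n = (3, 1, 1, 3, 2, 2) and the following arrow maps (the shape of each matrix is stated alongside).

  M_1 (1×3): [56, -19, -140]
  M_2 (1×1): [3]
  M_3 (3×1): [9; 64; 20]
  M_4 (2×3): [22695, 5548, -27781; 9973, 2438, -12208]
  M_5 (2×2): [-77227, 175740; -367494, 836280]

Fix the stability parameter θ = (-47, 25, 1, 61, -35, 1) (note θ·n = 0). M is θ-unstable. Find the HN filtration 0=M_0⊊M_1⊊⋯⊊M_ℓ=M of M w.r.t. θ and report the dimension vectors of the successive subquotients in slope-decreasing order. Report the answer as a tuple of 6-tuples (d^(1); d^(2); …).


Barcode: M ≅ I[1,1]^2, I[1,6], I[4,4], I[4,5], I[6,6]. HN layers by μ_θ (5 steps, strictly decreasing):
  μ^(1)=61; μ^(2)=13; μ^(3)=53/5; μ^(4)=1; μ^(5)=-47

((0, 0, 0, 1, 0, 0); (0, 0, 0, 1, 1, 0); (0, 1, 1, 1, 1, 1); (0, 0, 0, 0, 0, 1); (3, 0, 0, 0, 0, 0))


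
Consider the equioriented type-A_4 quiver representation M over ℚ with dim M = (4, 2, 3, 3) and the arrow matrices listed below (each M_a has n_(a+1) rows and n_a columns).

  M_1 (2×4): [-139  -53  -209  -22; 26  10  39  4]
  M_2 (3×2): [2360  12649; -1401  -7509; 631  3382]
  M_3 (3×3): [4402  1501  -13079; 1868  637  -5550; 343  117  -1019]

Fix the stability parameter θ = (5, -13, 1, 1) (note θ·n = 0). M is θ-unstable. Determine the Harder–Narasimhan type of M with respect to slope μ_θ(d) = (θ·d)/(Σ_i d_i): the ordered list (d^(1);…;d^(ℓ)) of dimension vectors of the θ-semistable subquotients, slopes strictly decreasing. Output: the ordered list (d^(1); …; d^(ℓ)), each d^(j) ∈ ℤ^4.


Via rank(M_{q-1}∘⋯∘M_p): M ≅ I[1,1]^2, I[1,4]^2, I[3,4].
μ_θ-semistable layers: μ^(1)=5; μ^(2)=1; μ^(3)=-4

((2, 0, 0, 0); (0, 0, 3, 3); (2, 2, 0, 0))


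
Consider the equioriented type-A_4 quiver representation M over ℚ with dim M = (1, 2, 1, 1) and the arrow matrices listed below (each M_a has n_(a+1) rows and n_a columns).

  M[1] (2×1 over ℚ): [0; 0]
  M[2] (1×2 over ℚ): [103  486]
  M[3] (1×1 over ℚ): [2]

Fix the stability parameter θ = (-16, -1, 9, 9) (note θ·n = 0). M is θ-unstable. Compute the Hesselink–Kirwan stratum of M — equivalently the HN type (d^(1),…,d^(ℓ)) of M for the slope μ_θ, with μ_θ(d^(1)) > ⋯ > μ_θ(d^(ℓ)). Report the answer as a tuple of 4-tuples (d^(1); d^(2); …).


Via rank(M_{q-1}∘⋯∘M_p): M ≅ I[1,1], I[2,2], I[2,4].
μ_θ-semistable layers: μ^(1)=9; μ^(2)=-1; μ^(3)=-16

((0, 0, 1, 1); (0, 2, 0, 0); (1, 0, 0, 0))


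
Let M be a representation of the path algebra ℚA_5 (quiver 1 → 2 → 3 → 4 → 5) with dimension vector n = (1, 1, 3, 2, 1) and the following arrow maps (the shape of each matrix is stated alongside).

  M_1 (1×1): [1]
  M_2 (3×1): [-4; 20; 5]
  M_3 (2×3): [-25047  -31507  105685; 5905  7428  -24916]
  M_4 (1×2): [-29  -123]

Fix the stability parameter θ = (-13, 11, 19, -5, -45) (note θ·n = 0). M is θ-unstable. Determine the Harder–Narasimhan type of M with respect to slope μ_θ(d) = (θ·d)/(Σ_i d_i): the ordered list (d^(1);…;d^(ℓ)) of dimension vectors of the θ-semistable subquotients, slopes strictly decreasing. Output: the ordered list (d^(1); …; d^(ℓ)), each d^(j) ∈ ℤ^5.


Interval decomposition of M: I[1,5], I[3,3], I[3,4].
HN type (ℓ=4): μ^(1)=19; μ^(2)=7; μ^(3)=-5; μ^(4)=-13

((0, 0, 1, 0, 0); (0, 0, 1, 1, 0); (0, 1, 1, 1, 1); (1, 0, 0, 0, 0))


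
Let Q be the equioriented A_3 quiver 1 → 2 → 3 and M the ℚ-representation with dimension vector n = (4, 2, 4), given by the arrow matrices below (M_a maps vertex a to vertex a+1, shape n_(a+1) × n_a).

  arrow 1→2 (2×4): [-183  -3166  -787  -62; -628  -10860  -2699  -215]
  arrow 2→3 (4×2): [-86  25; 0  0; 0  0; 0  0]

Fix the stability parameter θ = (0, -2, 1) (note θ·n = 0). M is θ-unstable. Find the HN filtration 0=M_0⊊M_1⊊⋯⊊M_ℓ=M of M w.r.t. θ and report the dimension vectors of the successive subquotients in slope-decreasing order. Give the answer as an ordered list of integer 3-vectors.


Barcode: M ≅ I[1,1]^2, I[1,2], I[1,3], I[3,3]^3. HN layers by μ_θ (3 steps, strictly decreasing):
  μ^(1)=1; μ^(2)=0; μ^(3)=-1

((0, 0, 4); (2, 0, 0); (2, 2, 0))


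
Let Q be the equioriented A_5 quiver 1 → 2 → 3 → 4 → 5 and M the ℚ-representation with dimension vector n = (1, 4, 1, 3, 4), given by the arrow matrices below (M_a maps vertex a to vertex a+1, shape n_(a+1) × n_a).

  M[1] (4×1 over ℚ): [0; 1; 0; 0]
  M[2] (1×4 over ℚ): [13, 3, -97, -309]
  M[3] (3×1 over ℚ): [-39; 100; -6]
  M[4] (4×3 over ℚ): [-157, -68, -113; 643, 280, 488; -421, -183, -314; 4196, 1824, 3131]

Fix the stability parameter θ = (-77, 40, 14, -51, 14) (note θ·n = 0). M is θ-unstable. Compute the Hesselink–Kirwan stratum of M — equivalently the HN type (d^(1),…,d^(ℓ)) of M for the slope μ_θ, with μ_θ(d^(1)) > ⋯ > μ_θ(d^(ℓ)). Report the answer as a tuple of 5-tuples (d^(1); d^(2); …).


Interval decomposition of M: I[1,5], I[2,2]^3, I[4,5]^2, I[5,5].
HN type (ℓ=5): μ^(1)=40; μ^(2)=14; μ^(3)=1; μ^(4)=-51; μ^(5)=-77

((0, 3, 0, 0, 0); (0, 0, 0, 0, 4); (0, 1, 1, 1, 0); (0, 0, 0, 2, 0); (1, 0, 0, 0, 0))


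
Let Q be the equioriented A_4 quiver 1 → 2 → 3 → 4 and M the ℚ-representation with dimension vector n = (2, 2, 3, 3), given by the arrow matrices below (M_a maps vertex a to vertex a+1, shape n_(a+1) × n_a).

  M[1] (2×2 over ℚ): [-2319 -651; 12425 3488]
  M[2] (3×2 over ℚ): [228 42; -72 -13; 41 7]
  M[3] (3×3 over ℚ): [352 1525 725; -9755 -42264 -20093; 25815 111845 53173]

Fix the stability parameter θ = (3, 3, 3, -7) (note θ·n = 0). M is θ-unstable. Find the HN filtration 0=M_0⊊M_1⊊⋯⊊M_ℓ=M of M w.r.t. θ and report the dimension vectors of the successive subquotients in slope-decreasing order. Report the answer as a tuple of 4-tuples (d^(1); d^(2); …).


Barcode: M ≅ I[1,4]^2, I[3,4]. HN layers by μ_θ (2 steps, strictly decreasing):
  μ^(1)=1/2; μ^(2)=-2

((2, 2, 2, 2); (0, 0, 1, 1))


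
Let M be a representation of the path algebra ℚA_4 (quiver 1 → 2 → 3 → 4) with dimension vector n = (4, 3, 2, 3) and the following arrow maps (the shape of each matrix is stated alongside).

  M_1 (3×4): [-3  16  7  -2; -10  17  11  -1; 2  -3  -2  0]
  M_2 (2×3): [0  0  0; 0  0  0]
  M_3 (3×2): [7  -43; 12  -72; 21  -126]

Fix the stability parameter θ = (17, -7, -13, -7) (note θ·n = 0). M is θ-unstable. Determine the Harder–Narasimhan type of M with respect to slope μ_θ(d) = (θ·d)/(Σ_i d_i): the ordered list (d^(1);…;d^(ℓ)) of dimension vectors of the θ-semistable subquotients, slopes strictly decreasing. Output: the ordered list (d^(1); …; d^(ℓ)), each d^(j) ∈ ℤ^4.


Interval decomposition of M: I[1,1], I[1,2]^3, I[3,4]^2, I[4,4].
HN type (ℓ=4): μ^(1)=17; μ^(2)=5; μ^(3)=-7; μ^(4)=-13

((1, 0, 0, 0); (3, 3, 0, 0); (0, 0, 0, 3); (0, 0, 2, 0))


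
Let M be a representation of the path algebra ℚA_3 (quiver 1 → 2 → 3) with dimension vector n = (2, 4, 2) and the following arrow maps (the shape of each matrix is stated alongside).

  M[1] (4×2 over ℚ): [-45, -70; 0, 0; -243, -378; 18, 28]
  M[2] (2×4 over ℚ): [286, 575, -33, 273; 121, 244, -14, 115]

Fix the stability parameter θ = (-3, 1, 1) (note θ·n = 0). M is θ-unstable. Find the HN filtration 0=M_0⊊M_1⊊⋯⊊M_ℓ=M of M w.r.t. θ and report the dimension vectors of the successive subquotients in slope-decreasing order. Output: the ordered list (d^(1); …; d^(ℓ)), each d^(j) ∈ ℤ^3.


Barcode: M ≅ I[1,1], I[1,3], I[2,2]^2, I[2,3]. HN layers by μ_θ (2 steps, strictly decreasing):
  μ^(1)=1; μ^(2)=-3

((0, 4, 2); (2, 0, 0))


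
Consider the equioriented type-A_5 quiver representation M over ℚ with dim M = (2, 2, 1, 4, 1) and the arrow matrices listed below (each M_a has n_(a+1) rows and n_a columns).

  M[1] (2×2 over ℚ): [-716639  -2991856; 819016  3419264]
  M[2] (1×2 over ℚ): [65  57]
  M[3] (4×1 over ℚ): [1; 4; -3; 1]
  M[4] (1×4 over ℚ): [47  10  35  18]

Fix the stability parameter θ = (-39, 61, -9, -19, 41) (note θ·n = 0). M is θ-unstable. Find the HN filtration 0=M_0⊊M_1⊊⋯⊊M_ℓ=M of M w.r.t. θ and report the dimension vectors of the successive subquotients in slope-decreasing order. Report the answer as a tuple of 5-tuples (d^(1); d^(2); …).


Via rank(M_{q-1}∘⋯∘M_p): M ≅ I[1,1], I[1,4], I[2,2], I[4,4]^2, I[4,5].
μ_θ-semistable layers: μ^(1)=61; μ^(2)=41; μ^(3)=11; μ^(4)=-19; μ^(5)=-39

((0, 1, 0, 0, 0); (0, 0, 0, 0, 1); (0, 1, 1, 1, 0); (0, 0, 0, 3, 0); (2, 0, 0, 0, 0))


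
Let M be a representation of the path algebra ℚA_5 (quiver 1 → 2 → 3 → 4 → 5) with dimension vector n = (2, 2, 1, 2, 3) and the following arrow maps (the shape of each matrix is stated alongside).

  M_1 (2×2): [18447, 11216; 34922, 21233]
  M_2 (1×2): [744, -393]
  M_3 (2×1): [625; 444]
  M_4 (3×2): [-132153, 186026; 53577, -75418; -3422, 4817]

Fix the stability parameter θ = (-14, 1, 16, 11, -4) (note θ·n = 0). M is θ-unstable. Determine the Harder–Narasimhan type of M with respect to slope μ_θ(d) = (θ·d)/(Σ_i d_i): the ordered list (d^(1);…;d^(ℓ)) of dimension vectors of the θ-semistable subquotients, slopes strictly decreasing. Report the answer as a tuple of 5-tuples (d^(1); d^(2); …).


Barcode: M ≅ I[1,2], I[1,5], I[4,5], I[5,5]. HN layers by μ_θ (5 steps, strictly decreasing):
  μ^(1)=23/3; μ^(2)=7/2; μ^(3)=1; μ^(4)=-4; μ^(5)=-14

((0, 0, 1, 1, 1); (0, 0, 0, 1, 1); (0, 2, 0, 0, 0); (0, 0, 0, 0, 1); (2, 0, 0, 0, 0))


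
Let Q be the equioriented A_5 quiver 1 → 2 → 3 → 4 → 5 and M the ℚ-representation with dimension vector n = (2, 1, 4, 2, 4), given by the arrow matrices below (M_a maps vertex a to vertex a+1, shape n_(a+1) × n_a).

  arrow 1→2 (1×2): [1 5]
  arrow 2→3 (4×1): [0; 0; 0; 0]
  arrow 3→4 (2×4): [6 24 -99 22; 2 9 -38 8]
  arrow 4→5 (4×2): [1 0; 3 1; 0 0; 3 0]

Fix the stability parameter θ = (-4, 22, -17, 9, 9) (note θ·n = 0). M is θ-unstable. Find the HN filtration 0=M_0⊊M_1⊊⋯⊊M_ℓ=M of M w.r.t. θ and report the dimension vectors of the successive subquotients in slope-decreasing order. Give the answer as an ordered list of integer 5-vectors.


Interval decomposition of M: I[1,1], I[1,2], I[3,3]^2, I[3,5]^2, I[5,5]^2.
HN type (ℓ=4): μ^(1)=22; μ^(2)=9; μ^(3)=-4; μ^(4)=-17

((0, 1, 0, 0, 0); (0, 0, 0, 2, 4); (2, 0, 0, 0, 0); (0, 0, 4, 0, 0))


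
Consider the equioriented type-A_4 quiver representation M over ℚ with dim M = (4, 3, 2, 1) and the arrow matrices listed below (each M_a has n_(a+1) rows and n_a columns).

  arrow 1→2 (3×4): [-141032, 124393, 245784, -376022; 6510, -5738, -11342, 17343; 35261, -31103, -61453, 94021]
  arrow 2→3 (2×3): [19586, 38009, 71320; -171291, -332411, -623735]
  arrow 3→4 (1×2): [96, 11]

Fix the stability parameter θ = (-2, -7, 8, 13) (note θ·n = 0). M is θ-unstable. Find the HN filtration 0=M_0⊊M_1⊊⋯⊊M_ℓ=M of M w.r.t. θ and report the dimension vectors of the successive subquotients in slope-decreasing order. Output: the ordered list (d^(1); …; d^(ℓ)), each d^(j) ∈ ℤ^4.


Interval decomposition of M: I[1,1], I[1,2], I[1,3], I[1,4].
HN type (ℓ=4): μ^(1)=13; μ^(2)=8; μ^(3)=-2; μ^(4)=-9/2

((0, 0, 0, 1); (0, 0, 2, 0); (1, 0, 0, 0); (3, 3, 0, 0))


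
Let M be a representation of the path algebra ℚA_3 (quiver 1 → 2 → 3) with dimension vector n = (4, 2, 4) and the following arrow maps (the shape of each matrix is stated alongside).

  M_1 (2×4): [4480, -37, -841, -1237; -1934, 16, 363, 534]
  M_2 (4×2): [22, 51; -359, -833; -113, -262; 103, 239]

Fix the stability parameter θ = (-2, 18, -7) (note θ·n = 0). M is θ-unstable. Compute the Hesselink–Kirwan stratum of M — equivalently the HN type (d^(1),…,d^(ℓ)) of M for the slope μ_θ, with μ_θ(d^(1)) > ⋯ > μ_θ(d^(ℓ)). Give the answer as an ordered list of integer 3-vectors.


Barcode: M ≅ I[1,1]^2, I[1,3]^2, I[3,3]^2. HN layers by μ_θ (3 steps, strictly decreasing):
  μ^(1)=11/2; μ^(2)=-2; μ^(3)=-7

((0, 2, 2); (4, 0, 0); (0, 0, 2))


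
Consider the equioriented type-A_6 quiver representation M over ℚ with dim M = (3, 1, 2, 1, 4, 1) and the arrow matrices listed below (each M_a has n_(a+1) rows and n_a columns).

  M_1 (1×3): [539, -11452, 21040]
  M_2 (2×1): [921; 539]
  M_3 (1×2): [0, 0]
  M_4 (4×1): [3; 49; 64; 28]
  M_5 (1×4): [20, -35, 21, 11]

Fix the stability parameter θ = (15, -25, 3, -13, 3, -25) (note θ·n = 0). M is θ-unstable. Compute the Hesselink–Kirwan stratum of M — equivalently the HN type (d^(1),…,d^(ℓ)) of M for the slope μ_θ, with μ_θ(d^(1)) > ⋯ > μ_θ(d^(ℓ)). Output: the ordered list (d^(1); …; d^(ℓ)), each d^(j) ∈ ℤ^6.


Interval decomposition of M: I[1,1]^2, I[1,3], I[3,3], I[4,6], I[5,5]^3.
HN type (ℓ=5): μ^(1)=15; μ^(2)=3; μ^(3)=-5; μ^(4)=-11; μ^(5)=-13

((2, 0, 0, 0, 0, 0); (0, 0, 2, 0, 3, 0); (1, 1, 0, 0, 0, 0); (0, 0, 0, 0, 1, 1); (0, 0, 0, 1, 0, 0))


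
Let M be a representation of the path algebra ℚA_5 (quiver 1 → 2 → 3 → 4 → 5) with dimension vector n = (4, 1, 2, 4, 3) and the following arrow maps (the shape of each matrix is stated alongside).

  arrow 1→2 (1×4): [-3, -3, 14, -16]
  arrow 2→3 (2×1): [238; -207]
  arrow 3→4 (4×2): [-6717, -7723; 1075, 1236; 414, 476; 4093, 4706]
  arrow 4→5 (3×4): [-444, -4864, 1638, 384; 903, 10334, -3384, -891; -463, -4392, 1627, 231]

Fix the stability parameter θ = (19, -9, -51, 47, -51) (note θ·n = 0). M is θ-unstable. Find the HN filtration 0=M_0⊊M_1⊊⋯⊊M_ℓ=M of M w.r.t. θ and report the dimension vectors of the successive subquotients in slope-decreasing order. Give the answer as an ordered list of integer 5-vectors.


Interval decomposition of M: I[1,1]^3, I[1,5], I[3,4], I[4,5]^2.
HN type (ℓ=5): μ^(1)=47; μ^(2)=19; μ^(3)=-2; μ^(4)=-41/3; μ^(5)=-51

((0, 0, 0, 1, 0); (3, 0, 0, 0, 0); (0, 0, 0, 3, 3); (1, 1, 1, 0, 0); (0, 0, 1, 0, 0))


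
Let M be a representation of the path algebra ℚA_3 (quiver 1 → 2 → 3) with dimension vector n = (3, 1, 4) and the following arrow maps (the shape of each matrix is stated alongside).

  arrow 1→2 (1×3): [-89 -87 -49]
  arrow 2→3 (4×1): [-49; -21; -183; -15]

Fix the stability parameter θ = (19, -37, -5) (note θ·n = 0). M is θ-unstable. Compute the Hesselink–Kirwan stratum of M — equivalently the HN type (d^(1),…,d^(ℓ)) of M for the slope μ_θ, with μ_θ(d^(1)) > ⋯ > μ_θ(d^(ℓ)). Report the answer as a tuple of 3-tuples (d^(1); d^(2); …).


Interval decomposition of M: I[1,1]^2, I[1,3], I[3,3]^3.
HN type (ℓ=3): μ^(1)=19; μ^(2)=-5; μ^(3)=-9

((2, 0, 0); (0, 0, 4); (1, 1, 0))


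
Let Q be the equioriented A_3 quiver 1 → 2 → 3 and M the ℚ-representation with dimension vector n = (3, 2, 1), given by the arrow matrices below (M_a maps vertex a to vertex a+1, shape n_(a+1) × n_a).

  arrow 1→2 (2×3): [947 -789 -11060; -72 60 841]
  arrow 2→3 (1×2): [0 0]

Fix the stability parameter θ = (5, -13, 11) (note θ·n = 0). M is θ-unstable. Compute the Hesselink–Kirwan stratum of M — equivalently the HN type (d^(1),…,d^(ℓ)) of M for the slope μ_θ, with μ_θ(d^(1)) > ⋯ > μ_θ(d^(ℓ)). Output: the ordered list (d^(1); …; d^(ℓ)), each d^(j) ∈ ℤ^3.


Via rank(M_{q-1}∘⋯∘M_p): M ≅ I[1,1], I[1,2]^2, I[3,3].
μ_θ-semistable layers: μ^(1)=11; μ^(2)=5; μ^(3)=-4

((0, 0, 1); (1, 0, 0); (2, 2, 0))


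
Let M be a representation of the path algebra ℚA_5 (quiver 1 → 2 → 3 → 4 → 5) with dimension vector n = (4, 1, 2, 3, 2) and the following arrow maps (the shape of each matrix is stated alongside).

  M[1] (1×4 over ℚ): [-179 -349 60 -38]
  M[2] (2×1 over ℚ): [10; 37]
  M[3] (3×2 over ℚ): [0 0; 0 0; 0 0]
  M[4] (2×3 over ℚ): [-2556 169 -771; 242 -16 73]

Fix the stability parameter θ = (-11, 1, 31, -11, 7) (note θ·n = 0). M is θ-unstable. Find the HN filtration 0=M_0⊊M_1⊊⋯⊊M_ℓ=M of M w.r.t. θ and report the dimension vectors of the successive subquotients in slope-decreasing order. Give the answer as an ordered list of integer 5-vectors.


Via rank(M_{q-1}∘⋯∘M_p): M ≅ I[1,1]^3, I[1,3], I[3,3], I[4,4], I[4,5]^2.
μ_θ-semistable layers: μ^(1)=31; μ^(2)=7; μ^(3)=1; μ^(4)=-11

((0, 0, 2, 0, 0); (0, 0, 0, 0, 2); (0, 1, 0, 0, 0); (4, 0, 0, 3, 0))


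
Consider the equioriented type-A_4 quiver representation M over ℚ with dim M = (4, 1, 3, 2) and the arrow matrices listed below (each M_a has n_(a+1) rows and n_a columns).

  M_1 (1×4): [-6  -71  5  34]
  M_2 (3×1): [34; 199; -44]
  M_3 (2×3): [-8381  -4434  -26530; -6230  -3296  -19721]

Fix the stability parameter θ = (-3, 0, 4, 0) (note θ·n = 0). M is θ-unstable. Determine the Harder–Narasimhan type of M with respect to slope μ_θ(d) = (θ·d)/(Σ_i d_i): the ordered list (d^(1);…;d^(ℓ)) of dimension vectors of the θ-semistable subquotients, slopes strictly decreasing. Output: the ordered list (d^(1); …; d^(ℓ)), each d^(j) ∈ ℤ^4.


Via rank(M_{q-1}∘⋯∘M_p): M ≅ I[1,1]^3, I[1,3], I[3,4]^2.
μ_θ-semistable layers: μ^(1)=4; μ^(2)=2; μ^(3)=0; μ^(4)=-3

((0, 0, 1, 0); (0, 0, 2, 2); (0, 1, 0, 0); (4, 0, 0, 0))


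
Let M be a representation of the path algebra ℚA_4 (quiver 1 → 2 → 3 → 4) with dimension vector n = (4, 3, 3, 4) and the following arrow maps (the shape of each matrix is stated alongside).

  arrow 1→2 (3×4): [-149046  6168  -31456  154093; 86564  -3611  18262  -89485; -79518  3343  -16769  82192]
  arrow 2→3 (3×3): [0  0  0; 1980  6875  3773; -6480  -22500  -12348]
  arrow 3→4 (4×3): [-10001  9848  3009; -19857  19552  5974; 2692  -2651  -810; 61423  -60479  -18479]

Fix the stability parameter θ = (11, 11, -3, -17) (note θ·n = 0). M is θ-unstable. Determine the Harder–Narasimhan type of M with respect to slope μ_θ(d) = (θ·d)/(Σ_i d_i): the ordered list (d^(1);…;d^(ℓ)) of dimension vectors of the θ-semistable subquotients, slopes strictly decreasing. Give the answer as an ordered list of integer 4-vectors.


Via rank(M_{q-1}∘⋯∘M_p): M ≅ I[1,1], I[1,2]^2, I[1,4], I[3,4]^2, I[4,4].
μ_θ-semistable layers: μ^(1)=11; μ^(2)=1/2; μ^(3)=-10; μ^(4)=-17

((3, 2, 0, 0); (1, 1, 1, 1); (0, 0, 2, 2); (0, 0, 0, 1))


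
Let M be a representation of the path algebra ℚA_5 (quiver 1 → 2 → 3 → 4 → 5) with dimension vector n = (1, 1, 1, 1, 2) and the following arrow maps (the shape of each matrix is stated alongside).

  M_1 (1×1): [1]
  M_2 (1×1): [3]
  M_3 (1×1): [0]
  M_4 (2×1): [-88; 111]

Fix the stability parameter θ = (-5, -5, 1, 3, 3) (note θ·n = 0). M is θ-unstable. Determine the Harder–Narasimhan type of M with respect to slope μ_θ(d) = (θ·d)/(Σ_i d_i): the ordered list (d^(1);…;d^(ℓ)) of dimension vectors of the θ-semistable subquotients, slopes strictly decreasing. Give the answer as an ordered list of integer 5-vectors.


Via rank(M_{q-1}∘⋯∘M_p): M ≅ I[1,3], I[4,5], I[5,5].
μ_θ-semistable layers: μ^(1)=3; μ^(2)=1; μ^(3)=-5

((0, 0, 0, 1, 2); (0, 0, 1, 0, 0); (1, 1, 0, 0, 0))


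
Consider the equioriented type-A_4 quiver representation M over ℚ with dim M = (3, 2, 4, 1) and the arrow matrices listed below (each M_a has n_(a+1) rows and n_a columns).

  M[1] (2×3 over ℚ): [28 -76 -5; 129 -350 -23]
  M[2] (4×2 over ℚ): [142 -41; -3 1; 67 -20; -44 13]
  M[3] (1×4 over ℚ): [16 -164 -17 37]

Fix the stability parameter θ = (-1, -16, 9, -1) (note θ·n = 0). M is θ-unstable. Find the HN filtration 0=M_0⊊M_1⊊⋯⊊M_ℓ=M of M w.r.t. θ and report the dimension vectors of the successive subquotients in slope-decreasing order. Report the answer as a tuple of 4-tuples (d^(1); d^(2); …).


Interval decomposition of M: I[1,1], I[1,3], I[1,4], I[3,3]^2.
HN type (ℓ=4): μ^(1)=9; μ^(2)=4; μ^(3)=-1; μ^(4)=-17/2

((0, 0, 3, 0); (0, 0, 1, 1); (1, 0, 0, 0); (2, 2, 0, 0))


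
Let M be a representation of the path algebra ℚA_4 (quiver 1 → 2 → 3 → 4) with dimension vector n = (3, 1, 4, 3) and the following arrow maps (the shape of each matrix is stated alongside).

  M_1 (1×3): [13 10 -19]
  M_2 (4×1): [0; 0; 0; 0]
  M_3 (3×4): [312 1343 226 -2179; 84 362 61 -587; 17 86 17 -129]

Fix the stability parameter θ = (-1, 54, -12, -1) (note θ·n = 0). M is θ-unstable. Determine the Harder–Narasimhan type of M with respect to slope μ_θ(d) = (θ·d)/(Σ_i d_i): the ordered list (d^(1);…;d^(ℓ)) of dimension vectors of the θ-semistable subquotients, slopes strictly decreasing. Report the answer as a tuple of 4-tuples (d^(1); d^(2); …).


Via rank(M_{q-1}∘⋯∘M_p): M ≅ I[1,1]^2, I[1,2], I[3,3], I[3,4]^3.
μ_θ-semistable layers: μ^(1)=54; μ^(2)=-1; μ^(3)=-12

((0, 1, 0, 0); (3, 0, 0, 3); (0, 0, 4, 0))


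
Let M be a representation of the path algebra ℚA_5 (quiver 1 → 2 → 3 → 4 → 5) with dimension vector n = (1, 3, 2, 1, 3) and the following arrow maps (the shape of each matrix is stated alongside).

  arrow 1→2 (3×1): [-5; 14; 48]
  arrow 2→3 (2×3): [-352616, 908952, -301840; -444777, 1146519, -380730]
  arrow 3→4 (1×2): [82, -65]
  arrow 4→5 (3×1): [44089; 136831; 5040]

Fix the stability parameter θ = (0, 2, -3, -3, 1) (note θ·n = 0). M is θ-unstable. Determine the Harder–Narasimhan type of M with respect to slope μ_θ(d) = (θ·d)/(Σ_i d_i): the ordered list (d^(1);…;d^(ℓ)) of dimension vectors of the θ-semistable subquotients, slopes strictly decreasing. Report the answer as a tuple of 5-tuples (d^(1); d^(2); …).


Barcode: M ≅ I[1,5], I[2,2]^2, I[3,3], I[5,5]^2. HN layers by μ_θ (4 steps, strictly decreasing):
  μ^(1)=2; μ^(2)=1; μ^(3)=-1; μ^(4)=-3

((0, 2, 0, 0, 0); (0, 0, 0, 0, 3); (1, 1, 1, 1, 0); (0, 0, 1, 0, 0))


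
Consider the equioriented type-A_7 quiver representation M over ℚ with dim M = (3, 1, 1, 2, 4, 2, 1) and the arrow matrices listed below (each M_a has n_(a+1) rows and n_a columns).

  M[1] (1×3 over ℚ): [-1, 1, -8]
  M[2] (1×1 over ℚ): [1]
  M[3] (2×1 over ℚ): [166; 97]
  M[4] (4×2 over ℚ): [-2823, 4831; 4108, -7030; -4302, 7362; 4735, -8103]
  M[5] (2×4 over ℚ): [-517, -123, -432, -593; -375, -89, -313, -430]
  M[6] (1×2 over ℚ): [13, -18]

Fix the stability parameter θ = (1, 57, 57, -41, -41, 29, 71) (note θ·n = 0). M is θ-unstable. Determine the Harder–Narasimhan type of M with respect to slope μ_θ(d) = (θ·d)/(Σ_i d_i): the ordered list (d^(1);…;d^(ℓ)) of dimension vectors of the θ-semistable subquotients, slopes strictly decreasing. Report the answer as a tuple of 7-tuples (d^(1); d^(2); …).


Interval decomposition of M: I[1,1]^2, I[1,6], I[4,7], I[5,5]^2.
HN type (ℓ=5): μ^(1)=71; μ^(2)=29; μ^(3)=8; μ^(4)=1; μ^(5)=-41

((0, 0, 0, 0, 0, 0, 1); (0, 0, 0, 0, 0, 2, 0); (0, 1, 1, 1, 1, 0, 0); (3, 0, 0, 0, 0, 0, 0); (0, 0, 0, 1, 3, 0, 0))
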